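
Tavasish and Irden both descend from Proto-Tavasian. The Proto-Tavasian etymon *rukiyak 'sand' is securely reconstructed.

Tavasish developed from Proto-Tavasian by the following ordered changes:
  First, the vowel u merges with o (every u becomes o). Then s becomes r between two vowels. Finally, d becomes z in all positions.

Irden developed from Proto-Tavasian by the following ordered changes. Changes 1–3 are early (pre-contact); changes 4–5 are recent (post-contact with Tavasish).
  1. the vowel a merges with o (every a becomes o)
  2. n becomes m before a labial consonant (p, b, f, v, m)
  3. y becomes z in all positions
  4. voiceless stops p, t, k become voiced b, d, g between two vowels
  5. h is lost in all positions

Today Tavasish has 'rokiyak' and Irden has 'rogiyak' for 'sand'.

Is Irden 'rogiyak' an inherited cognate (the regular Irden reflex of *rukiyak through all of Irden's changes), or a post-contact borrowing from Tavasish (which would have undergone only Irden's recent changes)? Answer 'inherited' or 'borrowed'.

borrowed

If inherited, *rukiyak would pass through all of Irden's changes:
Irden: *rukiyak > rukiyok > rukizok > rugizok  (by vowel merger, unconditioned shift, intervocalic voicing)
If borrowed from Tavasish 'rokiyak' after the early changes, it would undergo only the recent ones:
  rule 4 (intervocalic voicing): rokiyak → rogiyak
  rule 5 (h-loss): no change (rogiyak)
  ⇒ as a loan: rogiyak
Irden 'rogiyak' matches the loan outcome 'rogiyak', not the inherited 'rugizok' — it skipped the early Irden changes, so it was borrowed from Tavasish.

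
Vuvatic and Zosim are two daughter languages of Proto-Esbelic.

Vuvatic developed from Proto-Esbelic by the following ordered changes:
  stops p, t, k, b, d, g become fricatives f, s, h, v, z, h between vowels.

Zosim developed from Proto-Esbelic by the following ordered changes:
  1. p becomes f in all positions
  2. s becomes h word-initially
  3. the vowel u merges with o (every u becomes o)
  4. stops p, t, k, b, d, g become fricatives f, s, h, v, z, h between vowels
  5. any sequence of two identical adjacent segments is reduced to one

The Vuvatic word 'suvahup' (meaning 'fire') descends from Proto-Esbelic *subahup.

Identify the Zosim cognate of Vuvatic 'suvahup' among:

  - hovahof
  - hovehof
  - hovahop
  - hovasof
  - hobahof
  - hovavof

Zosim: *subahup > subahuf > hubahuf > hobahof > hovahof  (by unconditioned shift, debuccalisation, vowel merger, intervocalic lenition)
Among the options, 'hovahof' alone shows every Zosim change applied in order.

hovahof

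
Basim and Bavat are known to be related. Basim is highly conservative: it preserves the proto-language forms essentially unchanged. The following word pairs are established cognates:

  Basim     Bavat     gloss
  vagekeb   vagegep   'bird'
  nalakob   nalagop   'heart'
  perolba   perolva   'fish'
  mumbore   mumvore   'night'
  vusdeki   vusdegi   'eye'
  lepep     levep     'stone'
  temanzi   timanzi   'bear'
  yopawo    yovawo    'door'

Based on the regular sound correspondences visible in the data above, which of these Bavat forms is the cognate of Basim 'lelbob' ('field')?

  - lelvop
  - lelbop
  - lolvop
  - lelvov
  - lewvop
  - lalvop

mumbore ~ mumvore — Basim b corresponds to Bavat v after a consonant, before a back vowel.
vagekeb ~ vagegep, nalakob ~ nalagop — Basim b corresponds to Bavat p word-finally.
Applying these to Basim 'lelbob':
  lelbob → lelvob   (b→v after a consonant, before a back vowel)
  lelvob → lelvop   (b→p word-finally)
So the Bavat cognate is 'lelvop'.

lelvop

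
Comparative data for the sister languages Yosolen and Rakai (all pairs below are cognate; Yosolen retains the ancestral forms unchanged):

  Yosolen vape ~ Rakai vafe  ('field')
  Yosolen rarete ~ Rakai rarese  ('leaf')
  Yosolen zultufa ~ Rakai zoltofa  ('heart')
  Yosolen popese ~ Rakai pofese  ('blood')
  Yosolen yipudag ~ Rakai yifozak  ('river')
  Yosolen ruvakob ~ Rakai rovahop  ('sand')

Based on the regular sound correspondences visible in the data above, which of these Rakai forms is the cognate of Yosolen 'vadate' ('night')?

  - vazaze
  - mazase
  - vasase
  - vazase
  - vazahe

vazase

yipudag ~ yifozak — Yosolen d corresponds to Rakai z between vowels (before a back vowel).
rarete ~ rarese — Yosolen t corresponds to Rakai s between vowels (before a front vowel).
Applying these to Yosolen 'vadate':
  vadate → vazate   (d→z between vowels (before a back vowel))
  vazate → vazase   (t→s between vowels (before a front vowel))
So the Rakai cognate is 'vazase'.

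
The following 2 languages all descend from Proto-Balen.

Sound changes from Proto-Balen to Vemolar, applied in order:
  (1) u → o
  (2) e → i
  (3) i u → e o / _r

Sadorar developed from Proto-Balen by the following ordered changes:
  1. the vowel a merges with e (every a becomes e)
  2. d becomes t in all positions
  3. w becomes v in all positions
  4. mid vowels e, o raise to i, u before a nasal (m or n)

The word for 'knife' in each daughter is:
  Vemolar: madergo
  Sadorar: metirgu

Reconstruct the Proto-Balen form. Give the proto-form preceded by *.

Position 3: Vemolar has d, Sadorar has t. Vemolar preserves d here (none of its changes turn any other segment into d), so the proto-segment is *d.
Position 4: Vemolar has e, Sadorar has i. Taking the neighbouring segments as reconstructed: Vemolar e could go back to *e or *i; Sadorar i can only go back to *i — the one source consistent with every daughter is *i.
Position 7: Vemolar has o, Sadorar has u. Taking the neighbouring segments as reconstructed: Vemolar o could go back to *o or *u; Sadorar u can only go back to *u — the one source consistent with every daughter is *u.
Continuing position by position gives *madirgu; check it forward:
Vemolar: start from *madirgu.
  rule 1 (vowel merger): madirgu → madirgo
  rule 2: no change — madirgo
  rule 3 (pre-rhotic lowering): madirgo → madergo
  ⇒ Vemolar madergo
Sadorar: start from *madirgu.
  rule 1 (vowel merger): madirgu → medirgu
  rule 2 (unconditioned shift): medirgu → metirgu
  rule 3: no change — metirgu
  rule 4: no change — metirgu
  ⇒ Sadorar metirgu
No other proto-form is consistent with every reflex, so the reconstruction is *madirgu.

*madirgu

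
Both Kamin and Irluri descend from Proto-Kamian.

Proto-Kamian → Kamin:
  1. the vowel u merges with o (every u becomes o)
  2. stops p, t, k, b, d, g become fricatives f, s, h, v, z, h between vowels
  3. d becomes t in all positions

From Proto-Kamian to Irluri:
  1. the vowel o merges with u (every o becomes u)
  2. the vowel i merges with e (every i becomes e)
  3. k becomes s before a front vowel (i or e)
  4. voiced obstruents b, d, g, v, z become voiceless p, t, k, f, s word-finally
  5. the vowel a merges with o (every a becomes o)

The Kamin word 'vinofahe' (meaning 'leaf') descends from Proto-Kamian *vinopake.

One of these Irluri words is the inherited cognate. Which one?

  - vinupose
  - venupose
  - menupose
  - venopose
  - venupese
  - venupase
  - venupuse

Irluri: start from *vinopake.
  rule 1 (vowel merger): vinopake → vinupake
  rule 2 (vowel merger): vinupake → venupake
  rule 3 (palatalisation): venupake → venupase
  rule 4: no change — venupase
  rule 5 (vowel merger): venupase → venupose
  ⇒ Irluri venupose
The other candidates each miss or misapply at least one Irluri change.

venupose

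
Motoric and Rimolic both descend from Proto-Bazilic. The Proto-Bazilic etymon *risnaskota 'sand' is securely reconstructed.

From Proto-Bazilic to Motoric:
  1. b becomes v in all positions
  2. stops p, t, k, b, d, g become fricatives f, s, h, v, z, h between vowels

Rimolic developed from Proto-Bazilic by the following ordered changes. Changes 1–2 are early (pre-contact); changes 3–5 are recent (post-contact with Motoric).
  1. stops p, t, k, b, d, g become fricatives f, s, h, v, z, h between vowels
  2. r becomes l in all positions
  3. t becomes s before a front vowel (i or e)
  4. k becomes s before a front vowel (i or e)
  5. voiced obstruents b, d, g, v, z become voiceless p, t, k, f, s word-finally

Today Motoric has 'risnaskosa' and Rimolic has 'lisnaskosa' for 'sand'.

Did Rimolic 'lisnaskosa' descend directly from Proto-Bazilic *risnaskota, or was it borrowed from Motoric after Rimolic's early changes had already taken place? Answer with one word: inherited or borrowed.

If inherited, *risnaskota would pass through all of Rimolic's changes:
Rimolic: *risnaskota > risnaskosa > lisnaskosa  (by intervocalic lenition, unconditioned shift)
If borrowed from Motoric 'risnaskosa' after the early changes, it would undergo only the recent ones:
  rule 3 (palatalisation): no change (risnaskosa)
  rule 4 (palatalisation): no change (risnaskosa)
  rule 5 (final devoicing): no change (risnaskosa)
  ⇒ as a loan: risnaskosa
Rimolic 'lisnaskosa' matches the inherited outcome exactly, so it is an inherited cognate, not a loan.

inherited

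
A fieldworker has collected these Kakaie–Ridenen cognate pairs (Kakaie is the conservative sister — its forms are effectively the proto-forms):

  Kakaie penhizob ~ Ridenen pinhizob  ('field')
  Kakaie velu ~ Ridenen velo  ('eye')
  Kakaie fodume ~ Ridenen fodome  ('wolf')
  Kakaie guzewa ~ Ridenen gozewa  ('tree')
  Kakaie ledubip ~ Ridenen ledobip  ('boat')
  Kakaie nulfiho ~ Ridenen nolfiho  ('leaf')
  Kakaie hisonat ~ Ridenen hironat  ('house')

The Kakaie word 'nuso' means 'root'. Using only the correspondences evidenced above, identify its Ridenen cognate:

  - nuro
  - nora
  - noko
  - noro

guzewa ~ gozewa, nulfiho ~ nolfiho — Kakaie u corresponds to Ridenen o after a consonant, before a consonant other than r, m, n, p, b, f, v.
hisonat ~ hironat — Kakaie s corresponds to Ridenen r between vowels (before a back vowel).
Applying these to Kakaie 'nuso':
  nuso → noso   (u→o after a consonant, before a consonant other than r, m, n, p, b, f, v)
  noso → noro   (s→r between vowels (before a back vowel))
So the Ridenen cognate is 'noro'.

noro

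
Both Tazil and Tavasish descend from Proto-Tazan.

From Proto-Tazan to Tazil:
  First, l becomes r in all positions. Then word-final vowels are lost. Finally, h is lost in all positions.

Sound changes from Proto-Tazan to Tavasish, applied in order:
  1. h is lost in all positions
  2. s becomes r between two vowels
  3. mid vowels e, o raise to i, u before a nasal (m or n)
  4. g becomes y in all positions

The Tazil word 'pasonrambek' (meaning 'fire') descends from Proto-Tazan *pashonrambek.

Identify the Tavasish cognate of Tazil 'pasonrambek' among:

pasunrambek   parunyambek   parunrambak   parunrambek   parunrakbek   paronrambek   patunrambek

Tavasish: *pashonrambek
  pashonrambek → pasonrambek   [h-loss]
  pasonrambek → paronrambek   [rhotacism]
  paronrambek → parunrambek   [pre-nasal raising]
  parunrambek (rule 4 does not apply)
  giving Tavasish parunrambek.
Only 'parunrambek' matches the regular Tavasish development of *pashonrambek.

parunrambek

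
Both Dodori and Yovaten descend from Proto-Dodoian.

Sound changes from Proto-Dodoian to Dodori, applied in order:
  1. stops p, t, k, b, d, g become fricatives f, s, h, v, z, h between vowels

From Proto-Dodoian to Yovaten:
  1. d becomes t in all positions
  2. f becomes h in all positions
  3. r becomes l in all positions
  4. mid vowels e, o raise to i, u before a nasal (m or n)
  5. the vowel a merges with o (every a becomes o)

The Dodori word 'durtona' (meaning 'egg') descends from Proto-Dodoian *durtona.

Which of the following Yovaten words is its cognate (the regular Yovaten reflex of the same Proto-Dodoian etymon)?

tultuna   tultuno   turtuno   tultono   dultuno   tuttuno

Yovaten: start from *durtona.
  rule 1 (unconditioned shift): durtona → turtona
  rule 2: no change — turtona
  rule 3 (unconditioned shift): turtona → tultona
  rule 4 (pre-nasal raising): tultona → tultuna
  rule 5 (vowel merger): tultuna → tultuno
  ⇒ Yovaten tultuno
Only 'tultuno' matches the regular Yovaten development of *durtona.

tultuno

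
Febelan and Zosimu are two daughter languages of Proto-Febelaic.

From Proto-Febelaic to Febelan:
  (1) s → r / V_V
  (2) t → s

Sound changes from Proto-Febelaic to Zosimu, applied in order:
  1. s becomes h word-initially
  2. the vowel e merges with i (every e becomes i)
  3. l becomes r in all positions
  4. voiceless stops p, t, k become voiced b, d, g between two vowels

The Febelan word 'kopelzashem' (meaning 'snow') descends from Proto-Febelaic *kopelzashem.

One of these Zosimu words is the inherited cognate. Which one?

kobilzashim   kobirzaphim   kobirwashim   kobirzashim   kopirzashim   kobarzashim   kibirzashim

kobirzashim

Zosimu: *kopelzashem > kopilzashim > kopirzashim > kobirzashim  (by vowel merger, unconditioned shift, intervocalic voicing)
The other candidates each miss or misapply at least one Zosimu change.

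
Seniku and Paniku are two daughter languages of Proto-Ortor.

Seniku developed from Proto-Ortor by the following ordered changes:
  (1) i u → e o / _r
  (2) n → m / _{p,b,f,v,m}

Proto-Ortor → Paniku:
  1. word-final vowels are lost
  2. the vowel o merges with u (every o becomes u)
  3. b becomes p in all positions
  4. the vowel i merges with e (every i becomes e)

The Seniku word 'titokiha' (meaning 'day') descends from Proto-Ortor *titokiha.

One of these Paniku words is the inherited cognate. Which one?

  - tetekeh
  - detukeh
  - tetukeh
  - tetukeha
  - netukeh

Paniku: start from *titokiha.
  rule 1 (apocope): titokiha → titokih
  rule 2 (vowel merger): titokih → titukih
  rule 3: no change — titukih
  rule 4 (vowel merger): titukih → tetukeh
  ⇒ Paniku tetukeh

tetukeh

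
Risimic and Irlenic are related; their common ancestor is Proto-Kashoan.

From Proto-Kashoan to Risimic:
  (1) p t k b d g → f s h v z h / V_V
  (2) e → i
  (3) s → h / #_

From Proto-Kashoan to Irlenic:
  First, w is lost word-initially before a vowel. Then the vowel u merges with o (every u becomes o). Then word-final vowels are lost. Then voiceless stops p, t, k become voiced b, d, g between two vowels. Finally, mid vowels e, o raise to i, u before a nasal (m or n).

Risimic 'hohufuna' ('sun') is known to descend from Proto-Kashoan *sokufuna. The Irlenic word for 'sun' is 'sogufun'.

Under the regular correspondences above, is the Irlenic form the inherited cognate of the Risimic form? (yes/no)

Derive the expected Irlenic reflex of *sokufuna:
Irlenic: *sokufuna > sokofona > sokofon > sogofon > sogofun  (by vowel merger, apocope, intervocalic voicing, pre-nasal raising)
The regular Irlenic reflex would be 'sogofun', but the attested form is 'sogufun'. The correspondence is irregular, so they are not cognates (the Irlenic form has a different source).

no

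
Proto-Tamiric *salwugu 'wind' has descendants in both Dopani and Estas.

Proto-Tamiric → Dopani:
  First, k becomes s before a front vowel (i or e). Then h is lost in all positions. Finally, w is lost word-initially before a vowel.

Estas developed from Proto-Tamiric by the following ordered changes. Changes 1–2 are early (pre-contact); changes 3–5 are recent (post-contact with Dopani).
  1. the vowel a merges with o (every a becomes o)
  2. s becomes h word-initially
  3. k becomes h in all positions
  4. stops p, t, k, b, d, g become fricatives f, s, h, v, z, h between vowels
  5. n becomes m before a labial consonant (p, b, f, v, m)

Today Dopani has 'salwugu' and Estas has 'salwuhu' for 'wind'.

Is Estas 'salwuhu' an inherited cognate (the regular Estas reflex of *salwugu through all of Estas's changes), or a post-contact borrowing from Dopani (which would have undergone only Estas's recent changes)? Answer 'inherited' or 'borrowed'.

borrowed

If inherited, *salwugu would pass through all of Estas's changes:
Estas: *salwugu
  salwugu → solwugu   [vowel merger]
  solwugu → holwugu   [debuccalisation]
  holwugu (rule 3 does not apply)
  holwugu → holwuhu   [intervocalic lenition]
  holwuhu (rule 5 does not apply)
  giving Estas holwuhu.
If borrowed from Dopani 'salwugu' after the early changes, it would undergo only the recent ones:
  rule 3 (unconditioned shift): no change (salwugu)
  rule 4 (intervocalic lenition): salwugu → salwuhu
  rule 5 (nasal place assimilation): no change (salwuhu)
  ⇒ as a loan: salwuhu
Estas 'salwuhu' matches the loan outcome 'salwuhu', not the inherited 'holwuhu' — it skipped the early Estas changes, so it was borrowed from Dopani.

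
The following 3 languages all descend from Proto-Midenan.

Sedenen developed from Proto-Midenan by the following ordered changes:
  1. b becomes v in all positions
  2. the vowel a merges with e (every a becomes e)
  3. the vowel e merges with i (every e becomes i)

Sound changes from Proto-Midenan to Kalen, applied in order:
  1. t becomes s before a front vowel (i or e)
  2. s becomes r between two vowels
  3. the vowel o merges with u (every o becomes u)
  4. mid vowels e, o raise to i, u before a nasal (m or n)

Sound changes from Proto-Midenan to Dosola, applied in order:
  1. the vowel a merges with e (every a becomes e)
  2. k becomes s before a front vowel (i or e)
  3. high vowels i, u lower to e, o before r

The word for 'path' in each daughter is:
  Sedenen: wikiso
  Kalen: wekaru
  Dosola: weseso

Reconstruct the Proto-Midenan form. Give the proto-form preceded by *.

Position 3: Sedenen has k, Kalen has k, Dosola has s. Sedenen preserves k here (none of its changes turn any other segment into k), so the proto-segment is *k.
Position 5: Sedenen has s, Kalen has r, Dosola has s. Sedenen preserves s here (none of its changes turn any other segment into s), so the proto-segment is *s.
Verify the candidate proto-form against each daughter:
Sedenen: start from *wekaso.
  rule 1: no change — wekaso
  rule 2 (vowel merger): wekaso → wekeso
  rule 3 (vowel merger): wekeso → wikiso
  ⇒ Sedenen wikiso
Kalen: *wekaso
  wekaso (rule 1 does not apply)
  wekaso → wekaro   [rhotacism]
  wekaro → wekaru   [vowel merger]
  wekaru (rule 4 does not apply)
  giving Kalen wekaru.
Dosola: start from *wekaso.
  rule 1 (vowel merger): wekaso → wekeso
  rule 2 (palatalisation): wekeso → weseso
  rule 3: no change — weseso
  ⇒ Dosola weseso
Only *wekaso yields all of Sedenen wikiso, Kalen wekaru, Dosola weseso.

*wekaso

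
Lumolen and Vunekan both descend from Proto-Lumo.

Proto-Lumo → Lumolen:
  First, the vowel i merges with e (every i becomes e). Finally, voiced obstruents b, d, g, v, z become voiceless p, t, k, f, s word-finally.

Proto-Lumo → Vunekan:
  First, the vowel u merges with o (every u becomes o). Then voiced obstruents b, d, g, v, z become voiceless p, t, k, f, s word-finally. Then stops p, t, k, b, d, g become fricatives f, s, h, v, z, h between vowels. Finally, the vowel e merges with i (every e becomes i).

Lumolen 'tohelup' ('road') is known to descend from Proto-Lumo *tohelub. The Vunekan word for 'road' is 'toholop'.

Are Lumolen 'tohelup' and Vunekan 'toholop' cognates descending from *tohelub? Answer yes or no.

no

Derive the expected Vunekan reflex of *tohelub:
Vunekan: *tohelub
  tohelub → tohelob   [vowel merger]
  tohelob → tohelop   [final devoicing]
  tohelop (rule 3 does not apply)
  tohelop → tohilop   [vowel merger]
  giving Vunekan tohilop.
The regular Vunekan reflex would be 'tohilop', but the attested form is 'toholop'. The correspondence is irregular, so they are not cognates (the Vunekan form has a different source).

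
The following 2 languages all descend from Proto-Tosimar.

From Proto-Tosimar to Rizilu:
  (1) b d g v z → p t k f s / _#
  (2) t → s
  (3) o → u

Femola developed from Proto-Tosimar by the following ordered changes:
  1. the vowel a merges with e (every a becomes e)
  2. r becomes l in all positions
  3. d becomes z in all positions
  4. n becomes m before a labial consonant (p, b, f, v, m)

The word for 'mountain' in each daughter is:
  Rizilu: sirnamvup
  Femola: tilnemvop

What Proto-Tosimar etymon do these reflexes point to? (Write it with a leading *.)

*tirnamvop

Position 5: Rizilu has a, Femola has e. Rizilu preserves a here (none of its changes turn any other segment into a), so the proto-segment is *a.
Position 1: Rizilu has s, Femola has t. Femola preserves t here (none of its changes turn any other segment into t), so the proto-segment is *t.
Position 3: Rizilu has r, Femola has l. Rizilu preserves r here (none of its changes turn any other segment into r), so the proto-segment is *r.
Verify the candidate proto-form against each daughter:
Rizilu: *tirnamvop > sirnamvop > sirnamvup  (by unconditioned shift, vowel merger)
Femola: *tirnamvop
  tirnamvop → tirnemvop   [vowel merger]
  tirnemvop → tilnemvop   [unconditioned shift]
  tilnemvop (rule 3 does not apply)
  tilnemvop (rule 4 does not apply)
  giving Femola tilnemvop.
*tirnamvop is the unique common source.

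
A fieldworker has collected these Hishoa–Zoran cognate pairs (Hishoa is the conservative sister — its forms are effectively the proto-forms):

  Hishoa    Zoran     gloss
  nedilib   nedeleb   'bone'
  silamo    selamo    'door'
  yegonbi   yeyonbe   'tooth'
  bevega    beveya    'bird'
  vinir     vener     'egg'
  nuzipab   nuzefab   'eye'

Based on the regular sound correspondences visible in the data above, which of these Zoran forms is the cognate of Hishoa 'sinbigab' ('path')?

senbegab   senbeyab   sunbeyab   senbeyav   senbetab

vinir ~ vener — Hishoa i corresponds to Zoran e after a consonant, before a nasal.
nedilib ~ nedeleb, silamo ~ selamo — Hishoa i corresponds to Zoran e after a consonant, before a consonant other than r, m, n, p, b, f, v.
bevega ~ beveya — Hishoa g corresponds to Zoran y between vowels (before a back vowel).
Applying these to Hishoa 'sinbigab':
  sinbigab → senbigab   (i→e after a consonant, before a nasal)
  senbigab → senbegab   (i→e after a consonant, before a consonant other than r, m, n, p, b, f, v)
  senbegab → senbeyab   (g→y between vowels (before a back vowel))
So the Zoran cognate is 'senbeyab'.

senbeyab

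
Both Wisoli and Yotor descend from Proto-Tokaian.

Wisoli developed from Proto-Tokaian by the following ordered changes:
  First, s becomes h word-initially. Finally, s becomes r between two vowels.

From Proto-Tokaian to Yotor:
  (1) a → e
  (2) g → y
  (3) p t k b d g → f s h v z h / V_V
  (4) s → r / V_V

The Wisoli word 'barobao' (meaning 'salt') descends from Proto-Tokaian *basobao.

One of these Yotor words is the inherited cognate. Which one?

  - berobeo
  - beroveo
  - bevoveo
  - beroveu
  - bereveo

Yotor: *basobao > besobeo > besoveo > beroveo  (by vowel merger, intervocalic lenition, rhotacism)
The other candidates each miss or misapply at least one Yotor change.

beroveo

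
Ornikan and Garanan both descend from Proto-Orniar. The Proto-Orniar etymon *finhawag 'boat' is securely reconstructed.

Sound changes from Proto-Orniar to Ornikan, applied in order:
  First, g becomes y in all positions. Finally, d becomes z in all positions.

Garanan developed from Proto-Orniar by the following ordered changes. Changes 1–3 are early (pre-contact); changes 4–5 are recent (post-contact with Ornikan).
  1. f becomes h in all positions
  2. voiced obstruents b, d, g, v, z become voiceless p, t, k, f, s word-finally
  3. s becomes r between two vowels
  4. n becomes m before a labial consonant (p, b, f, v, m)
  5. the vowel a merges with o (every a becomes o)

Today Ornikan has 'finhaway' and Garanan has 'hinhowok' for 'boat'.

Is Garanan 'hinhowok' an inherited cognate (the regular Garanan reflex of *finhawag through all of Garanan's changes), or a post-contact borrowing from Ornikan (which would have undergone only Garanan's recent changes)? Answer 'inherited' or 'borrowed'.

inherited

If inherited, *finhawag would pass through all of Garanan's changes:
Garanan: start from *finhawag.
  rule 1 (unconditioned shift): finhawag → hinhawag
  rule 2 (final devoicing): hinhawag → hinhawak
  rule 3: no change — hinhawak
  rule 4: no change — hinhawak
  rule 5 (vowel merger): hinhawak → hinhowok
  ⇒ Garanan hinhowok
If borrowed from Ornikan 'finhaway' after the early changes, it would undergo only the recent ones:
  rule 4 (nasal place assimilation): no change (finhaway)
  rule 5 (vowel merger): finhaway → finhowoy
  ⇒ as a loan: finhowoy
Garanan 'hinhowok' matches the inherited outcome exactly, so it is an inherited cognate, not a loan.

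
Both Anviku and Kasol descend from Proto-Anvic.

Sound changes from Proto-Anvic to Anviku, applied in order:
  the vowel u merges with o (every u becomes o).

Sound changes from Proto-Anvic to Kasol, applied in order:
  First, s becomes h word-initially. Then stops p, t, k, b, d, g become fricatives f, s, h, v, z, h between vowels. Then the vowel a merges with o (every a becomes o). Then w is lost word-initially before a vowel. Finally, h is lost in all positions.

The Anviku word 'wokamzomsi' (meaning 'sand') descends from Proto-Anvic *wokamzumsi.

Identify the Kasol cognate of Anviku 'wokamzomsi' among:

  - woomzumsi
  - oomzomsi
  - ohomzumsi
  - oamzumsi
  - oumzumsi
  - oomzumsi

oomzumsi

Kasol: *wokamzumsi > wohamzumsi > wohomzumsi > ohomzumsi > oomzumsi  (by intervocalic lenition, vowel merger, glide loss, h-loss)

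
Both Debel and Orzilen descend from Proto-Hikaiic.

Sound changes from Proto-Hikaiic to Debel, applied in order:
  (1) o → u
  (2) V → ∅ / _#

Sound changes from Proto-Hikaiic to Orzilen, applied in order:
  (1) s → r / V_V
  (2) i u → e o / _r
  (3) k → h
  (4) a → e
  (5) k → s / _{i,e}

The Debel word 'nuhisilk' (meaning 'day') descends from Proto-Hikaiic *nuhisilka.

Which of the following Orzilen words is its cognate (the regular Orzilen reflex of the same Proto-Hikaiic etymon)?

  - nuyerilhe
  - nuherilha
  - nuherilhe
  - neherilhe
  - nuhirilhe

Orzilen: *nuhisilka > nuhirilka > nuherilka > nuherilha > nuherilhe  (by rhotacism, pre-rhotic lowering, unconditioned shift, vowel merger)

nuherilhe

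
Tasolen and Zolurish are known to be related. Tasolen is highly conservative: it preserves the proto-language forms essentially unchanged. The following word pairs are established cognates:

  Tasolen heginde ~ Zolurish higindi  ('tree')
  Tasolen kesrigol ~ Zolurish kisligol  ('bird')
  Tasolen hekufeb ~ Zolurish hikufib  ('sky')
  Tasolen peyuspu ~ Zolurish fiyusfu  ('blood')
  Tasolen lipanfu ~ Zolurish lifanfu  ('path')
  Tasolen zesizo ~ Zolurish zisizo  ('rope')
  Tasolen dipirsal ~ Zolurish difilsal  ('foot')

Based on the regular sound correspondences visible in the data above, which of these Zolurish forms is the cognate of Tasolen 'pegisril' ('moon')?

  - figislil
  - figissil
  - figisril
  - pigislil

peyuspu ~ fiyusfu — Tasolen p corresponds to Zolurish f word-initially before a front vowel.
heginde ~ higindi, kesrigol ~ kisligol — Tasolen e corresponds to Zolurish i after a consonant, before a consonant other than r, m, n, p, b, f, v.
kesrigol ~ kisligol — Tasolen r corresponds to Zolurish l after a consonant, before a front vowel.
Applying these to Tasolen 'pegisril':
  pegisril → fegisril   (p→f word-initially before a front vowel)
  fegisril → figisril   (e→i after a consonant, before a consonant other than r, m, n, p, b, f, v)
  figisril → figislil   (r→l after a consonant, before a front vowel)
So the Zolurish cognate is 'figislil'.

figislil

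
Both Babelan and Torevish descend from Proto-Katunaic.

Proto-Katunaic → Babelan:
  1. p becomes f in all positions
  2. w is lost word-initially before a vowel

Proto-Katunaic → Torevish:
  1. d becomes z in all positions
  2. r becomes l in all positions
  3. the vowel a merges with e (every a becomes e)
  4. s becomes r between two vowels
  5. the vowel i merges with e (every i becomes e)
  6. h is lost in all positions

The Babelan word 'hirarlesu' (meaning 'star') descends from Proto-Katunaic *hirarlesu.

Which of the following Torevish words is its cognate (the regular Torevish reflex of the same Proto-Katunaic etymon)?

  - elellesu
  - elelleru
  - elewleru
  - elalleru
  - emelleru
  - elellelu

elelleru

Torevish: *hirarlesu
  hirarlesu (rule 1 does not apply)
  hirarlesu → hilallesu   [unconditioned shift]
  hilallesu → hilellesu   [vowel merger]
  hilellesu → hilelleru   [rhotacism]
  hilelleru → helelleru   [vowel merger]
  helelleru → elelleru   [h-loss]
  giving Torevish elelleru.
The other candidates each miss or misapply at least one Torevish change.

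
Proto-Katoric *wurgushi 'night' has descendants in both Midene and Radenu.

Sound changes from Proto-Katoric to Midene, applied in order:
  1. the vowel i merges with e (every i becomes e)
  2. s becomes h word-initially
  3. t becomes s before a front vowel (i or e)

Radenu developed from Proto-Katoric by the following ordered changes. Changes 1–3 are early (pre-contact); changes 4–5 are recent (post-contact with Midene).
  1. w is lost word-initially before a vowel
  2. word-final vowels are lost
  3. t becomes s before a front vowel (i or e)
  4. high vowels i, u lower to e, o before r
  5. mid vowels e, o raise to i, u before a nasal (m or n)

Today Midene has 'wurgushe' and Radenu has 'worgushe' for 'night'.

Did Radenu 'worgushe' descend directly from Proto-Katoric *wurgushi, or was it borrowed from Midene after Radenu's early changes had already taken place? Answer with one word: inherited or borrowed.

borrowed

If inherited, *wurgushi would pass through all of Radenu's changes:
Radenu: start from *wurgushi.
  rule 1 (glide loss): wurgushi → urgushi
  rule 2 (apocope): urgushi → urgush
  rule 3: no change — urgush
  rule 4 (pre-rhotic lowering): urgush → orgush
  rule 5: no change — orgush
  ⇒ Radenu orgush
If borrowed from Midene 'wurgushe' after the early changes, it would undergo only the recent ones:
  rule 4 (pre-rhotic lowering): wurgushe → worgushe
  rule 5 (pre-nasal raising): no change (worgushe)
  ⇒ as a loan: worgushe
Radenu 'worgushe' matches the loan outcome 'worgushe', not the inherited 'orgush' — it skipped the early Radenu changes, so it was borrowed from Midene.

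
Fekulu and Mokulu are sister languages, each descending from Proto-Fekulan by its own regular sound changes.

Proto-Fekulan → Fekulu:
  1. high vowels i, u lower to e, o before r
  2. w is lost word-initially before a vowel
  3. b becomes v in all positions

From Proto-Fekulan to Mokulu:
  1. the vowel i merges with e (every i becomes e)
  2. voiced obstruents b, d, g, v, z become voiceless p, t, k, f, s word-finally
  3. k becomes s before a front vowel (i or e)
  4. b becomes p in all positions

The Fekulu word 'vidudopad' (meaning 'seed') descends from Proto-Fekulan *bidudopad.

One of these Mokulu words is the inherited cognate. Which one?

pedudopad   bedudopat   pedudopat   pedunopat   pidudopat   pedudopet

pedudopat

Mokulu: start from *bidudopad.
  rule 1 (vowel merger): bidudopad → bedudopad
  rule 2 (final devoicing): bedudopad → bedudopat
  rule 3: no change — bedudopat
  rule 4 (unconditioned shift): bedudopat → pedudopat
  ⇒ Mokulu pedudopat
Only 'pedudopat' matches the regular Mokulu development of *bidudopad.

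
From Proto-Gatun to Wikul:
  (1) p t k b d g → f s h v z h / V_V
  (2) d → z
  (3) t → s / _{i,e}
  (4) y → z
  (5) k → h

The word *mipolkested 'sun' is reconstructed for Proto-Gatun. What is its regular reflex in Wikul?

mifolhessez

Wikul: *mipolkested
  mipolkested → mifolkested   [intervocalic lenition]
  mifolkested → mifolkestez   [unconditioned shift]
  mifolkestez → mifolkessez   [palatalisation]
  mifolkessez (rule 4 does not apply)
  mifolkessez → mifolhessez   [unconditioned shift]
  giving Wikul mifolhessez.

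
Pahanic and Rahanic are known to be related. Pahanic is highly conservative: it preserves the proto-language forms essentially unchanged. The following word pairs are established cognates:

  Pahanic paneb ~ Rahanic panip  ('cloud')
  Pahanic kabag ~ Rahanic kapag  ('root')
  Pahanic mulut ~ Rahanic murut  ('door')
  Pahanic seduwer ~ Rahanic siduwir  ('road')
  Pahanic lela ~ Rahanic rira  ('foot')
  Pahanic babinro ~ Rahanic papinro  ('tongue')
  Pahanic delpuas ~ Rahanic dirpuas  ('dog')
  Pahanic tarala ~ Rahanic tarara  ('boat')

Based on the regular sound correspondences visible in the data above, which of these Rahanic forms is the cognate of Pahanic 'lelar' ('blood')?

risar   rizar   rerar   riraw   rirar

lela ~ rira — Pahanic l corresponds to Rahanic r word-initially before a front vowel.
seduwer ~ siduwir, lela ~ rira — Pahanic e corresponds to Rahanic i after a consonant, before a consonant other than r, m, n, p, b, f, v.
lela ~ rira, tarala ~ tarara — Pahanic l corresponds to Rahanic r between vowels (before a back vowel).
Applying these to Pahanic 'lelar':
  lelar → relar   (l→r word-initially before a front vowel)
  relar → rilar   (e→i after a consonant, before a consonant other than r, m, n, p, b, f, v)
  rilar → rirar   (l→r between vowels (before a back vowel))
So the Rahanic cognate is 'rirar'.

rirar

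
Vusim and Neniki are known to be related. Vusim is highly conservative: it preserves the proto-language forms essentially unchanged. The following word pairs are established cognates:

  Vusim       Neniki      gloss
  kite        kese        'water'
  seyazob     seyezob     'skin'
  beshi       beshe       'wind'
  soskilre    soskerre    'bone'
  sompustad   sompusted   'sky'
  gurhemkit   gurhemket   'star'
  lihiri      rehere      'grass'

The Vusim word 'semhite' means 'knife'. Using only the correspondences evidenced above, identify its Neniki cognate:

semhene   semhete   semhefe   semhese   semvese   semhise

kite ~ kese, soskilre ~ soskerre — Vusim i corresponds to Neniki e after a consonant, before a consonant other than r, m, n, p, b, f, v.
kite ~ kese — Vusim t corresponds to Neniki s between vowels (before a front vowel).
Applying these to Vusim 'semhite':
  semhite → semhete   (i→e after a consonant, before a consonant other than r, m, n, p, b, f, v)
  semhete → semhese   (t→s between vowels (before a front vowel))
So the Neniki cognate is 'semhese'.

semhese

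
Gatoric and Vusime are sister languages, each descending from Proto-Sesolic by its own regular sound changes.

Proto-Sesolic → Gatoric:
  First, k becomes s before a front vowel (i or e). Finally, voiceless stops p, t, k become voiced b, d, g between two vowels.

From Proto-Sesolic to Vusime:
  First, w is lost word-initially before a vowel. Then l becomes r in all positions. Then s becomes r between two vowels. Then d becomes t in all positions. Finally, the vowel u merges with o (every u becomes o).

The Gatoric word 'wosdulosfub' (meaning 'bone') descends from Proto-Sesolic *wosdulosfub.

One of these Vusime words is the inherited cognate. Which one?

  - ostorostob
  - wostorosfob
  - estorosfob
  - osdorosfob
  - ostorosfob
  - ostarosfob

Vusime: *wosdulosfub
  wosdulosfub → osdulosfub   [glide loss]
  osdulosfub → osdurosfub   [unconditioned shift]
  osdurosfub (rule 3 does not apply)
  osdurosfub → osturosfub   [unconditioned shift]
  osturosfub → ostorosfob   [vowel merger]
  giving Vusime ostorosfob.
Only 'ostorosfob' matches the regular Vusime development of *wosdulosfub.

ostorosfob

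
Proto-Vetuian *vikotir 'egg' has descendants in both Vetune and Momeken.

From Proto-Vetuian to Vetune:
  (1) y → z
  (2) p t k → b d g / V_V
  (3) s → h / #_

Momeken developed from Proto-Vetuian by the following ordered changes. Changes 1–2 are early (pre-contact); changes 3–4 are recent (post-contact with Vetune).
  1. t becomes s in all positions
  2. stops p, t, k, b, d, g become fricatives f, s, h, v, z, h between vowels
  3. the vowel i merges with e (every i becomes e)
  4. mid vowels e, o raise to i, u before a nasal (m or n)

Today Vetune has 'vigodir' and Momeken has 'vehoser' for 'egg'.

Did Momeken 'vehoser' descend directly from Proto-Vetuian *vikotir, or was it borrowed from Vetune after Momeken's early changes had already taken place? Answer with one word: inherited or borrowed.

If inherited, *vikotir would pass through all of Momeken's changes:
Momeken: *vikotir > vikosir > vihosir > vehoser  (by unconditioned shift, intervocalic lenition, vowel merger)
If borrowed from Vetune 'vigodir' after the early changes, it would undergo only the recent ones:
  rule 3 (vowel merger): vigodir → vegoder
  rule 4 (pre-nasal raising): no change (vegoder)
  ⇒ as a loan: vegoder
Momeken 'vehoser' matches the inherited outcome exactly, so it is an inherited cognate, not a loan.

inherited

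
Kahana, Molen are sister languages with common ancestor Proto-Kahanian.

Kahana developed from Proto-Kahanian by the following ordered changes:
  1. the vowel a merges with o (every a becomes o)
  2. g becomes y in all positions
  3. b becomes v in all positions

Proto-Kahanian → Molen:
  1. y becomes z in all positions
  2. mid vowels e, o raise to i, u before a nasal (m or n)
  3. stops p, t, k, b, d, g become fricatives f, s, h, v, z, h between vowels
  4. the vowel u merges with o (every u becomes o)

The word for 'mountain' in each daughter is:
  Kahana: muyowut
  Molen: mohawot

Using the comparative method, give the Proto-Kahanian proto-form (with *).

*mugawut

Position 6: Kahana has u, Molen has o. Kahana preserves u here (none of its changes turn any other segment into u), so the proto-segment is *u.
Position 2: Kahana has u, Molen has o. Kahana preserves u here (none of its changes turn any other segment into u), so the proto-segment is *u.
This points to *mugawut. Verify forward in each daughter:
Kahana: start from *mugawut.
  rule 1 (vowel merger): mugawut → mugowut
  rule 2 (unconditioned shift): mugowut → muyowut
  rule 3: no change — muyowut
  ⇒ Kahana muyowut
Molen: start from *mugawut.
  rule 1: no change — mugawut
  rule 2: no change — mugawut
  rule 3 (intervocalic lenition): mugawut → muhawut
  rule 4 (vowel merger): muhawut → mohawot
  ⇒ Molen mohawot
No other proto-form is consistent with every reflex, so the reconstruction is *mugawut.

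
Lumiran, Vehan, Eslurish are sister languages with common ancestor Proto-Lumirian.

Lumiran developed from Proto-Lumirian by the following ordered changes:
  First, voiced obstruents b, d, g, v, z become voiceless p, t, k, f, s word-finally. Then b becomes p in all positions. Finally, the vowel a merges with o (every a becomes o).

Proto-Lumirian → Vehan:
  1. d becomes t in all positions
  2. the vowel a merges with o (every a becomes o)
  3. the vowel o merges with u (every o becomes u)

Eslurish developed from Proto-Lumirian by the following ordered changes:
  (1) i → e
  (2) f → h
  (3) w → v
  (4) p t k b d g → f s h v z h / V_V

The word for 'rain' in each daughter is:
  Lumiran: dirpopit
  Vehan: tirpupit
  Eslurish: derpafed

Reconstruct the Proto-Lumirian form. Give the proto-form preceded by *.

*dirpapid

Position 7: Lumiran has i, Vehan has i, Eslurish has e. Lumiran preserves i here (none of its changes turn any other segment into i), so the proto-segment is *i.
Position 1: Lumiran has d, Vehan has t, Eslurish has d. Lumiran preserves d here (none of its changes turn any other segment into d), so the proto-segment is *d.
Position 6: Lumiran has p, Vehan has p, Eslurish has f. Vehan preserves p here (none of its changes turn any other segment into p), so the proto-segment is *p.
This points to *dirpapid. Verify forward in each daughter:
Lumiran: *dirpapid
  dirpapid → dirpapit   [final devoicing]
  dirpapit (rule 2 does not apply)
  dirpapit → dirpopit   [vowel merger]
  giving Lumiran dirpopit.
Vehan: *dirpapid
  dirpapid → tirpapit   [unconditioned shift]
  tirpapit → tirpopit   [vowel merger]
  tirpopit → tirpupit   [vowel merger]
  giving Vehan tirpupit.
Eslurish: *dirpapid > derpaped > derpafed  (by vowel merger, intervocalic lenition)
Only *dirpapid yields all of Lumiran dirpopit, Vehan tirpupit, Eslurish derpafed.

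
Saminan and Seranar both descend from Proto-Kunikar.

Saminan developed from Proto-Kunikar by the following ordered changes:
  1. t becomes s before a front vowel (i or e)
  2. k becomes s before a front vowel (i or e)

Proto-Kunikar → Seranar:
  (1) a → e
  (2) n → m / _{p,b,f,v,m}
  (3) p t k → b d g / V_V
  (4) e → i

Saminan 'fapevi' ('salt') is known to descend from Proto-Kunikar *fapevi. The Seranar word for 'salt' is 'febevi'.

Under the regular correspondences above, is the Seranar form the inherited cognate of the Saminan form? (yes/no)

Derive the expected Seranar reflex of *fapevi:
Seranar: start from *fapevi.
  rule 1 (vowel merger): fapevi → fepevi
  rule 2: no change — fepevi
  rule 3 (intervocalic voicing): fepevi → febevi
  rule 4 (vowel merger): febevi → fibivi
  ⇒ Seranar fibivi
The regular Seranar reflex would be 'fibivi', but the attested form is 'febevi'. The correspondence is irregular, so they are not cognates (the Seranar form has a different source).

no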